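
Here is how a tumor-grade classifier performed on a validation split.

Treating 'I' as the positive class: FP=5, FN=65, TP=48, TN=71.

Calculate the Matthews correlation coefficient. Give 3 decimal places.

0.392

MCC = (TP·TN − FP·FN) / √((TP+FP)(TP+FN)(TN+FP)(TN+FN))
Numerator = 48·71 − 5·65 = 3083
Denominator = √(53·113·76·136) = √61902304 = 7867.8017
MCC = 3083 / 7867.8017 = 0.392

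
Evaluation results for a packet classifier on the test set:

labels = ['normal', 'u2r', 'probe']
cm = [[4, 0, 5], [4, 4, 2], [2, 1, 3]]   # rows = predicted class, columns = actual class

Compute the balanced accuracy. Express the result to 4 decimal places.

0.5000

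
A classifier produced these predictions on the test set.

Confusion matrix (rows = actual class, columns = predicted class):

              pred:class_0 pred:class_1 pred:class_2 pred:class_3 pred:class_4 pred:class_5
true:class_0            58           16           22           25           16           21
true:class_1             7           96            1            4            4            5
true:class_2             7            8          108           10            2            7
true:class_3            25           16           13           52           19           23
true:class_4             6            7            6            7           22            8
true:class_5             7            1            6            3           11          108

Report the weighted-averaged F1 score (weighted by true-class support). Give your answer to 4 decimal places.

0.5727

Per-class F1 score (2·TP/(2·TP+FP+FN)):
  class_0: TP=58, FP=7+7+25+6+7=52, FN=16+22+25+16+21=100 → 116/268 = 0.43284
  class_1: TP=96, FP=16+8+16+7+1=48, FN=7+1+4+4+5=21 → 192/261 = 0.73563
  class_2: TP=108, FP=22+1+13+6+6=48, FN=7+8+10+2+7=34 → 216/298 = 0.72483
  class_3: TP=52, FP=25+4+10+7+3=49, FN=25+16+13+19+23=96 → 104/249 = 0.41767
  class_4: TP=22, FP=16+4+2+19+11=52, FN=6+7+6+7+8=34 → 44/130 = 0.33846
  class_5: TP=108, FP=21+5+7+23+8=64, FN=7+1+6+3+11=28 → 216/308 = 0.70130
Weighted-F1 score = Σ (supportᵢ/N)·F1 scoreᵢ with N=757: (158/757)·0.43284 + (117/757)·0.73563 + (142/757)·0.72483 + (148/757)·0.41767 + (56/757)·0.33846 + (136/757)·0.70130 = 0.5727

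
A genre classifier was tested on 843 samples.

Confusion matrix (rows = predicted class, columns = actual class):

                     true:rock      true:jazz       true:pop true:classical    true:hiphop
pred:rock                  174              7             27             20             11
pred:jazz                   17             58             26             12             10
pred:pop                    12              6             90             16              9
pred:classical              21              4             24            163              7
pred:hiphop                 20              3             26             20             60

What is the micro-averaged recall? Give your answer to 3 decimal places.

0.647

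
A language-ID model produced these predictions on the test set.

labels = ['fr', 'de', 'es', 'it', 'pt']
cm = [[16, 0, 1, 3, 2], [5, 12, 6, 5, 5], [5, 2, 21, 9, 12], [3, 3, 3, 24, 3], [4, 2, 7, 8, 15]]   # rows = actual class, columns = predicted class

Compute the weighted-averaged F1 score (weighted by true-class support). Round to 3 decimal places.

0.493

Per-class F1 score (2·TP/(2·TP+FP+FN)):
  fr: TP=16, FP=5+5+3+4=17, FN=0+1+3+2=6 → 32/55 = 0.5818
  de: TP=12, FP=0+2+3+2=7, FN=5+6+5+5=21 → 24/52 = 0.4615
  es: TP=21, FP=1+6+3+7=17, FN=5+2+9+12=28 → 42/87 = 0.4828
  it: TP=24, FP=3+5+9+8=25, FN=3+3+3+3=12 → 48/85 = 0.5647
  pt: TP=15, FP=2+5+12+3=22, FN=4+2+7+8=21 → 30/73 = 0.4110
Weighted-F1 score = Σ (supportᵢ/N)·F1 scoreᵢ with N=176: (22/176)·0.5818 + (33/176)·0.4615 + (49/176)·0.4828 + (36/176)·0.5647 + (36/176)·0.4110 = 0.493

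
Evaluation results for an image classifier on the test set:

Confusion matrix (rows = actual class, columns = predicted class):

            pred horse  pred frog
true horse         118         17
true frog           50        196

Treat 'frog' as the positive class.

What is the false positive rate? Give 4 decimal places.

FPR = FP/(FP+TN) = 17/(17+118) = 0.1259

0.1259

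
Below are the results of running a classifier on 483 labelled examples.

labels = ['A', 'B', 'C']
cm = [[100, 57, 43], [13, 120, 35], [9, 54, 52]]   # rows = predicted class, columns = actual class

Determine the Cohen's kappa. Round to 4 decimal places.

0.3431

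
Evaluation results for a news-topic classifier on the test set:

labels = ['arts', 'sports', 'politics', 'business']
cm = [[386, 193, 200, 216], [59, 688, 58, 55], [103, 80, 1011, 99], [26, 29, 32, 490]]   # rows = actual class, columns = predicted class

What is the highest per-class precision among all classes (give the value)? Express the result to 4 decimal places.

Per-class precision (TP/(TP+FP)):
  arts: TP=386, FP=59+103+26=188 → 386/574 = 0.67247
  sports: TP=688, FP=193+80+29=302 → 688/990 = 0.69495
  politics: TP=1011, FP=200+58+32=290 → 1011/1301 = 0.77709
  business: TP=490, FP=216+55+99=370 → 490/860 = 0.56977
Highest is class 'politics' with precision = 0.7771.

0.7771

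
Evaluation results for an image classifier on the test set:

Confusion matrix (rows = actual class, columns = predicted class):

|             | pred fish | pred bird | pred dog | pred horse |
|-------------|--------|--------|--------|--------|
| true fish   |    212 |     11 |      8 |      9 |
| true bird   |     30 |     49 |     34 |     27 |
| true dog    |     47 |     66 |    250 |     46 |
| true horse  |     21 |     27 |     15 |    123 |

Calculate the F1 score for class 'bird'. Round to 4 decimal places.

0.3345

Take TP from the diagonal, FP from the rest of the 'bird' prediction marginal, FN from the rest of the 'bird' actual marginal.
F1 score = 2·TP/(2·TP+FP+FN).
bird: TP=49, FP=11+66+27=104, FN=30+34+27=91 → 98/293 = 0.33447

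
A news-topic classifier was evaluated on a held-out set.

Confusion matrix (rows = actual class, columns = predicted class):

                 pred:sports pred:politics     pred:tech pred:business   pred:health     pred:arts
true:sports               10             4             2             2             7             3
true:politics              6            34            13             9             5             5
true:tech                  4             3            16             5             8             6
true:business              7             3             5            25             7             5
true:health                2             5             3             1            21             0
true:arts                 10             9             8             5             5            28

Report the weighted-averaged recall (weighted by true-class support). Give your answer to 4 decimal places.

0.4605

Per-class recall (TP/(TP+FN)):
  sports: TP=10, FN=4+2+2+7+3=18 → 10/28 = 0.35714
  politics: TP=34, FN=6+13+9+5+5=38 → 34/72 = 0.47222
  tech: TP=16, FN=4+3+5+8+6=26 → 16/42 = 0.38095
  business: TP=25, FN=7+3+5+7+5=27 → 25/52 = 0.48077
  health: TP=21, FN=2+5+3+1+0=11 → 21/32 = 0.65625
  arts: TP=28, FN=10+9+8+5+5=37 → 28/65 = 0.43077
Weighted-recall = Σ (supportᵢ/N)·recallᵢ with N=291: (28/291)·0.35714 + (72/291)·0.47222 + (42/291)·0.38095 + (52/291)·0.48077 + (32/291)·0.65625 + (65/291)·0.43077 = 0.4605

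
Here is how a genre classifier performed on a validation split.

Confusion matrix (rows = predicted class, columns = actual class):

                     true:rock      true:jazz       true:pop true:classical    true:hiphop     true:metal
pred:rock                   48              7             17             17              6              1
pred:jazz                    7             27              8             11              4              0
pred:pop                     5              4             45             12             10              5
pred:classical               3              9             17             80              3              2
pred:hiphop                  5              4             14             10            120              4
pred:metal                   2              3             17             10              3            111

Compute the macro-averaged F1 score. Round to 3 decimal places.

Per-class F1 score (2·TP/(2·TP+FP+FN)):
  rock: TP=48, FP=7+17+17+6+1=48, FN=7+5+3+5+2=22 → 96/166 = 0.5783
  jazz: TP=27, FP=7+8+11+4+0=30, FN=7+4+9+4+3=27 → 54/111 = 0.4865
  pop: TP=45, FP=5+4+12+10+5=36, FN=17+8+17+14+17=73 → 90/199 = 0.4523
  classical: TP=80, FP=3+9+17+3+2=34, FN=17+11+12+10+10=60 → 160/254 = 0.6299
  hiphop: TP=120, FP=5+4+14+10+4=37, FN=6+4+10+3+3=26 → 240/303 = 0.7921
  metal: TP=111, FP=2+3+17+10+3=35, FN=1+0+5+2+4=12 → 222/269 = 0.8253
Macro-F1 score = mean = (0.5783 + 0.4865 + 0.4523 + 0.6299 + 0.7921 + 0.8253) / 6 = 0.627

0.627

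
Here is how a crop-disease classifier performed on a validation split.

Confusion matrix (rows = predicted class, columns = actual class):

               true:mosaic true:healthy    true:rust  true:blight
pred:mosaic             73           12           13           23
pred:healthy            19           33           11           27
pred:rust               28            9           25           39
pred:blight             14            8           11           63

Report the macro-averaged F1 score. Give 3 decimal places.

0.456

Per-class F1 score (2·TP/(2·TP+FP+FN)):
  mosaic: TP=73, FP=12+13+23=48, FN=19+28+14=61 → 146/255 = 0.5725
  healthy: TP=33, FP=19+11+27=57, FN=12+9+8=29 → 66/152 = 0.4342
  rust: TP=25, FP=28+9+39=76, FN=13+11+11=35 → 50/161 = 0.3106
  blight: TP=63, FP=14+8+11=33, FN=23+27+39=89 → 126/248 = 0.5081
Macro-F1 score = mean = (0.5725 + 0.4342 + 0.3106 + 0.5081) / 4 = 0.456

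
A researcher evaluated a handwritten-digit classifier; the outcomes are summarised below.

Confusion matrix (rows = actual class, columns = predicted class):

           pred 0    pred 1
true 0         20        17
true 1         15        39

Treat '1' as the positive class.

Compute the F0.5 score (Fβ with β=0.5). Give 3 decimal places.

Fβ = (1+β²)·TP / ((1+β²)·TP + β²·FN + FP), with β²=1/4
= 1.25·39 / (1.25·39 + 0.25·15 + 17) = 0.701

0.701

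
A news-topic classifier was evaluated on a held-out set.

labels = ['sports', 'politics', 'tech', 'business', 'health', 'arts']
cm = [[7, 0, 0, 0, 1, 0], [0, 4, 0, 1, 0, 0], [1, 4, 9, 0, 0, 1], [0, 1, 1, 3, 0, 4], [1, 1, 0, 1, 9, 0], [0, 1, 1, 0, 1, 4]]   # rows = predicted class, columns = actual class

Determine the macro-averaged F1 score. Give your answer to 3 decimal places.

Per-class F1 score (2·TP/(2·TP+FP+FN)):
  sports: TP=7, FP=0+0+0+1+0=1, FN=0+1+0+1+0=2 → 14/17 = 0.8235
  politics: TP=4, FP=0+0+1+0+0=1, FN=0+4+1+1+1=7 → 8/16 = 0.5000
  tech: TP=9, FP=1+4+0+0+1=6, FN=0+0+1+0+1=2 → 18/26 = 0.6923
  business: TP=3, FP=0+1+1+0+4=6, FN=0+1+0+1+0=2 → 6/14 = 0.4286
  health: TP=9, FP=1+1+0+1+0=3, FN=1+0+0+0+1=2 → 18/23 = 0.7826
  arts: TP=4, FP=0+1+1+0+1=3, FN=0+0+1+4+0=5 → 8/16 = 0.5000
Macro-F1 score = mean = (0.8235 + 0.5000 + 0.6923 + 0.4286 + 0.7826 + 0.5000) / 6 = 0.621

0.621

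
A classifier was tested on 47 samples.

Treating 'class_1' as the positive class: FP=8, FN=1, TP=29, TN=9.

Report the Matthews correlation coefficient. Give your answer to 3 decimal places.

0.582

MCC = (TP·TN − FP·FN) / √((TP+FP)(TP+FN)(TN+FP)(TN+FN))
Numerator = 29·9 − 8·1 = 253
Denominator = √(37·30·17·10) = √188700 = 434.3961
MCC = 253 / 434.3961 = 0.582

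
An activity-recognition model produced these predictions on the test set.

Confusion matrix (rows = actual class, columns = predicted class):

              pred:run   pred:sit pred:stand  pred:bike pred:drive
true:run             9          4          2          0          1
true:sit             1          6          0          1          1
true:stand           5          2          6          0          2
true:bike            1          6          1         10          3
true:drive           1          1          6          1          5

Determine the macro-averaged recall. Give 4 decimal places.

0.4925

Per-class recall (TP/(TP+FN)):
  run: TP=9, FN=4+2+0+1=7 → 9/16 = 0.56250
  sit: TP=6, FN=1+0+1+1=3 → 6/9 = 0.66667
  stand: TP=6, FN=5+2+0+2=9 → 6/15 = 0.40000
  bike: TP=10, FN=1+6+1+3=11 → 10/21 = 0.47619
  drive: TP=5, FN=1+1+6+1=9 → 5/14 = 0.35714
Macro-recall = mean = (0.56250 + 0.66667 + 0.40000 + 0.47619 + 0.35714) / 5 = 0.4925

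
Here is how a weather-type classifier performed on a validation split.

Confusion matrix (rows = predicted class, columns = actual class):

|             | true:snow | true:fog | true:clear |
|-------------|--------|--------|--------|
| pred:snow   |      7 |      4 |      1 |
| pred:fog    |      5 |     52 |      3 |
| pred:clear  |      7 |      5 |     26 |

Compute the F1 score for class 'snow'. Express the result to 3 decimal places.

Take TP from the diagonal, FP from the rest of the 'snow' prediction marginal, FN from the rest of the 'snow' actual marginal.
F1 score = 2·TP/(2·TP+FP+FN).
snow: TP=7, FP=4+1=5, FN=5+7=12 → 14/31 = 0.4516

0.452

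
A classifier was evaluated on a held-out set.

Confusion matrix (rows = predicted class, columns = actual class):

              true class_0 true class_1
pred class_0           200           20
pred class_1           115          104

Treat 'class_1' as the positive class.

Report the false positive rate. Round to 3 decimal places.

0.365

FPR = FP/(FP+TN) = 115/(115+200) = 0.365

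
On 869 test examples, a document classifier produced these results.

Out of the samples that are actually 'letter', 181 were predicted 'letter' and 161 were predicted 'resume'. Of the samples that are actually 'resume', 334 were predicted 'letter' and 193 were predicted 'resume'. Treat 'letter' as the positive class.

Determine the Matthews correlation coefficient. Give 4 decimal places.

MCC = (TP·TN − FP·FN) / √((TP+FP)(TP+FN)(TN+FP)(TN+FN))
Numerator = 181·193 − 334·161 = -18841
Denominator = √(515·342·527·354) = √32858460540 = 181269.0281
MCC = -18841 / 181269.0281 = -0.1039

-0.1039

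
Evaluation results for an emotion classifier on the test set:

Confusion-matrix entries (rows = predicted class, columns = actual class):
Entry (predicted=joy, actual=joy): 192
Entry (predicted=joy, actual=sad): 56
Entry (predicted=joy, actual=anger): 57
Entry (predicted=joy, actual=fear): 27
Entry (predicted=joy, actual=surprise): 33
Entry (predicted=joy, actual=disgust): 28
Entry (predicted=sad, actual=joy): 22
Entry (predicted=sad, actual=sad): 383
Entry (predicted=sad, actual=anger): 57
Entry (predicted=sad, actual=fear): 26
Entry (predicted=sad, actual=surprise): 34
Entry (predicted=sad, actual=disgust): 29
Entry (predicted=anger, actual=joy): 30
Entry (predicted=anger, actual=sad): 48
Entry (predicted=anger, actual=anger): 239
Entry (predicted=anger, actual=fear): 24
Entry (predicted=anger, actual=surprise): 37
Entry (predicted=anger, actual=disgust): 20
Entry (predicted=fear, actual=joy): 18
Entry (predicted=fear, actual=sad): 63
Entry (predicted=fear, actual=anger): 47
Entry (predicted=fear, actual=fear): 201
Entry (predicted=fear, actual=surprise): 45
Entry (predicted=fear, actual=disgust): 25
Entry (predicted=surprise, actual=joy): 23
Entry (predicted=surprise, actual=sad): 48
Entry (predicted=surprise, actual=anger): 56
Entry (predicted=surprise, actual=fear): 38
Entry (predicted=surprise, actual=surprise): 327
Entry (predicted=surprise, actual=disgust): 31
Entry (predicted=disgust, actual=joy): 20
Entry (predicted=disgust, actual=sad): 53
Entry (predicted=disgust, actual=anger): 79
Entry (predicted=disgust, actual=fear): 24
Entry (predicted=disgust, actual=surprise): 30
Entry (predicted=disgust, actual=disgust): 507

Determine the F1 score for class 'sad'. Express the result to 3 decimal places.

0.637

Treat 'sad' as positive and all other classes as negative.
F1 score = 2·TP/(2·TP+FP+FN).
sad: TP=383, FP=22+57+26+34+29=168, FN=56+48+63+48+53=268 → 766/1202 = 0.6373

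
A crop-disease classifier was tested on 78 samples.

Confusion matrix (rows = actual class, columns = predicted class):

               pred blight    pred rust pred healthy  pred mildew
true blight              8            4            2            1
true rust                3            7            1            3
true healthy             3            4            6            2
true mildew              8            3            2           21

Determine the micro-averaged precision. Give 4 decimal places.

0.5385

Micro-averaging pools counts across classes: ΣTP=42, ΣFP=36, ΣFN=36.
Micro-precision = TP/(TP+FP) on pooled counts = 0.5385 (equals overall accuracy in single-label multiclass).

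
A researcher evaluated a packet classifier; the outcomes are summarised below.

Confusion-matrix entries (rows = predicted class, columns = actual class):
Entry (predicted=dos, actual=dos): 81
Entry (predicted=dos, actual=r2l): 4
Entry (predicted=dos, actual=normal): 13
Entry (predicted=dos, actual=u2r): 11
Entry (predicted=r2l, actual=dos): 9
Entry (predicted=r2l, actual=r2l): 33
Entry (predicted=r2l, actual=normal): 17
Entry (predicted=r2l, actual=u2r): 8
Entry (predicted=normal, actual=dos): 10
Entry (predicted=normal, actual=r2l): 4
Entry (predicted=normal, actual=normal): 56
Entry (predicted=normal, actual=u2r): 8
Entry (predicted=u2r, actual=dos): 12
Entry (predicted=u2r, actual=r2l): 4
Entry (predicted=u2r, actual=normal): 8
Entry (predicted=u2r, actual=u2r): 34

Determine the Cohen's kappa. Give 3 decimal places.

0.527

Observed agreement pₒ = trace/N = 204/312 = 0.6538
Expected agreement pₑ = Σ (rowᵢ·colᵢ)/N² = (112·109 + 45·67 + 94·78 + 61·58)/312² = 0.2680
κ = (pₒ − pₑ)/(1 − pₑ) = (0.6538 − 0.2680)/(1 − 0.2680) = 0.527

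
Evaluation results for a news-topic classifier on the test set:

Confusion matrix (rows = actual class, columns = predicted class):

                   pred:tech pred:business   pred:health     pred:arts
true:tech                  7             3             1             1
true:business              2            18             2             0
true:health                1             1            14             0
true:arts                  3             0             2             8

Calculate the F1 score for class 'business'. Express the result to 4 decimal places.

0.8182

F1 score = 2·TP/(2·TP+FP+FN).
business: TP=18, FP=3+1+0=4, FN=2+2+0=4 → 36/44 = 0.81818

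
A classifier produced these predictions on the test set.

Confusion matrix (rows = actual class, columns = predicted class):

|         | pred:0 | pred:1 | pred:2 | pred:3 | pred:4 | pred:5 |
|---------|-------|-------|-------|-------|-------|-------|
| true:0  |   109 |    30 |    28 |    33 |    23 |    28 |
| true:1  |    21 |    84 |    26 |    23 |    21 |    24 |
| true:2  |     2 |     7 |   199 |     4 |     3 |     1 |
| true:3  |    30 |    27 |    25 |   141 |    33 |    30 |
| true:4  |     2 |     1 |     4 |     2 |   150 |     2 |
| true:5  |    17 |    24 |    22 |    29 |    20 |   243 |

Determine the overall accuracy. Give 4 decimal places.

Accuracy = trace / total = (109+84+199+141+150+243=926) / 1468 = 926/1468 = 0.6308

0.6308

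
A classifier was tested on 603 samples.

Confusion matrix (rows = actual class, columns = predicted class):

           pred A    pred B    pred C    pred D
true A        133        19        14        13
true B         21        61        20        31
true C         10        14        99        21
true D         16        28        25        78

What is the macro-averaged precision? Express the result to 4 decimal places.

0.6027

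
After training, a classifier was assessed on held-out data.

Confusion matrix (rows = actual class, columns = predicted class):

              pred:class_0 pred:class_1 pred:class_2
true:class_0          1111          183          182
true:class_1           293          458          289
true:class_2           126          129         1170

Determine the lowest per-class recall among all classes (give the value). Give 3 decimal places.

Per-class recall (TP/(TP+FN)):
  class_0: TP=1111, FN=183+182=365 → 1111/1476 = 0.7527
  class_1: TP=458, FN=293+289=582 → 458/1040 = 0.4404
  class_2: TP=1170, FN=126+129=255 → 1170/1425 = 0.8211
Lowest is class 'class_1' with recall = 0.440.

0.440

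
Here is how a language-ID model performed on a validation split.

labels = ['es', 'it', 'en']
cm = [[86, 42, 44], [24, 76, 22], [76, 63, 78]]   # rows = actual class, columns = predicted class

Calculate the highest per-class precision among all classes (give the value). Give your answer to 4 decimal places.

0.5417

Per-class precision (TP/(TP+FP)):
  es: TP=86, FP=24+76=100 → 86/186 = 0.46237
  it: TP=76, FP=42+63=105 → 76/181 = 0.41989
  en: TP=78, FP=44+22=66 → 78/144 = 0.54167
Highest is class 'en' with precision = 0.5417.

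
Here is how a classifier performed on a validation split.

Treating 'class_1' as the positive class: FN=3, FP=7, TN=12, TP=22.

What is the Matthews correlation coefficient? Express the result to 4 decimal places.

0.5346

MCC = (TP·TN − FP·FN) / √((TP+FP)(TP+FN)(TN+FP)(TN+FN))
Numerator = 22·12 − 7·3 = 243
Denominator = √(29·25·19·15) = √206625 = 454.5602
MCC = 243 / 454.5602 = 0.5346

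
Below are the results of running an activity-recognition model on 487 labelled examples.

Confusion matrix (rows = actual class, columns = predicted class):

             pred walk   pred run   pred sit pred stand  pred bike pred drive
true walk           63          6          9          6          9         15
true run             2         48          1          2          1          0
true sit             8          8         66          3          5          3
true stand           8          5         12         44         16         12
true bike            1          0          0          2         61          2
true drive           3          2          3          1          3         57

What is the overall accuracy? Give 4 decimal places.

Accuracy = trace / total = (63+48+66+44+61+57=339) / 487 = 339/487 = 0.6961

0.6961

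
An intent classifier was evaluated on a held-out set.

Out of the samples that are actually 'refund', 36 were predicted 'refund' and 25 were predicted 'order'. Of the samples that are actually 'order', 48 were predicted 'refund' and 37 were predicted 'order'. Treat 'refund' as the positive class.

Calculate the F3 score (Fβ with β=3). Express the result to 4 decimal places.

Fβ = (1+β²)·TP / ((1+β²)·TP + β²·FN + FP), with β²=9
= 10·36 / (10·36 + 9·25 + 48) = 0.5687

0.5687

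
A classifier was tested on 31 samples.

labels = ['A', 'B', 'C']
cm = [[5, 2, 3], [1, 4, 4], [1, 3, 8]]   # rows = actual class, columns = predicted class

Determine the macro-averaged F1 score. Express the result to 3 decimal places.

0.542

Per-class F1 score (2·TP/(2·TP+FP+FN)):
  A: TP=5, FP=1+1=2, FN=2+3=5 → 10/17 = 0.5882
  B: TP=4, FP=2+3=5, FN=1+4=5 → 8/18 = 0.4444
  C: TP=8, FP=3+4=7, FN=1+3=4 → 16/27 = 0.5926
Macro-F1 score = mean = (0.5882 + 0.4444 + 0.5926) / 3 = 0.542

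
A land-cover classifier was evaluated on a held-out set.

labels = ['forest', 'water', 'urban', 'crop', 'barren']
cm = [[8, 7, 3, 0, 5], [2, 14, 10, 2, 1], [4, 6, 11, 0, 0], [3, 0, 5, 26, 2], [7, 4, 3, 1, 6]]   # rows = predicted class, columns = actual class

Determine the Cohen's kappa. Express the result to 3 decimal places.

0.371

Observed agreement pₒ = trace/N = 65/130 = 0.5000
Expected agreement pₑ = Σ (rowᵢ·colᵢ)/N² = (24·23 + 31·29 + 32·21 + 29·36 + 14·21)/130² = 0.2048
κ = (pₒ − pₑ)/(1 − pₑ) = (0.5000 − 0.2048)/(1 − 0.2048) = 0.371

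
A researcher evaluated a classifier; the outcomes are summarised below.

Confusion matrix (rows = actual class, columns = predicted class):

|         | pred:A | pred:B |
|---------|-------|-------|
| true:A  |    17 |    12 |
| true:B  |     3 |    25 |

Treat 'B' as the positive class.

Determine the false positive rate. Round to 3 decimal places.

FPR = FP/(FP+TN) = 12/(12+17) = 0.414

0.414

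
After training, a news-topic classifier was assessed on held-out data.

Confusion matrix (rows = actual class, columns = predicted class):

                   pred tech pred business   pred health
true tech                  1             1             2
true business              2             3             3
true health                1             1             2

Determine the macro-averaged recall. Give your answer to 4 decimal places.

0.3750

Per-class recall (TP/(TP+FN)):
  tech: TP=1, FN=1+2=3 → 1/4 = 0.25000
  business: TP=3, FN=2+3=5 → 3/8 = 0.37500
  health: TP=2, FN=1+1=2 → 2/4 = 0.50000
Macro-recall = mean = (0.25000 + 0.37500 + 0.50000) / 3 = 0.3750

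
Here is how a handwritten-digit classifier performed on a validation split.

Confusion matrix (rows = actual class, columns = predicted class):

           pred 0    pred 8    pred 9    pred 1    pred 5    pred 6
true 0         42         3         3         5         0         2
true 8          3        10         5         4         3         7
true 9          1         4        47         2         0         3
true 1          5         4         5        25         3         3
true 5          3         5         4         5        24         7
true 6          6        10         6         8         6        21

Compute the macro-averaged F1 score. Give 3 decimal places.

0.548

Per-class F1 score (2·TP/(2·TP+FP+FN)):
  0: TP=42, FP=3+1+5+3+6=18, FN=3+3+5+0+2=13 → 84/115 = 0.7304
  8: TP=10, FP=3+4+4+5+10=26, FN=3+5+4+3+7=22 → 20/68 = 0.2941
  9: TP=47, FP=3+5+5+4+6=23, FN=1+4+2+0+3=10 → 94/127 = 0.7402
  1: TP=25, FP=5+4+2+5+8=24, FN=5+4+5+3+3=20 → 50/94 = 0.5319
  5: TP=24, FP=0+3+0+3+6=12, FN=3+5+4+5+7=24 → 48/84 = 0.5714
  6: TP=21, FP=2+7+3+3+7=22, FN=6+10+6+8+6=36 → 42/100 = 0.4200
Macro-F1 score = mean = (0.7304 + 0.2941 + 0.7402 + 0.5319 + 0.5714 + 0.4200) / 6 = 0.548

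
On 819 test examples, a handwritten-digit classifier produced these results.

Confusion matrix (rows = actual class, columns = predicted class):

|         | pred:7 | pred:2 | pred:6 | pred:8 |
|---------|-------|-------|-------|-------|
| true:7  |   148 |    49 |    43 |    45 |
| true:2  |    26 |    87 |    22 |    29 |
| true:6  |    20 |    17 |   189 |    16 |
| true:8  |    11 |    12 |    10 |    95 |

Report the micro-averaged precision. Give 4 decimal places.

Micro-averaging pools counts across classes: ΣTP=519, ΣFP=300, ΣFN=300.
Micro-precision = TP/(TP+FP) on pooled counts = 0.6337 (equals overall accuracy in single-label multiclass).

0.6337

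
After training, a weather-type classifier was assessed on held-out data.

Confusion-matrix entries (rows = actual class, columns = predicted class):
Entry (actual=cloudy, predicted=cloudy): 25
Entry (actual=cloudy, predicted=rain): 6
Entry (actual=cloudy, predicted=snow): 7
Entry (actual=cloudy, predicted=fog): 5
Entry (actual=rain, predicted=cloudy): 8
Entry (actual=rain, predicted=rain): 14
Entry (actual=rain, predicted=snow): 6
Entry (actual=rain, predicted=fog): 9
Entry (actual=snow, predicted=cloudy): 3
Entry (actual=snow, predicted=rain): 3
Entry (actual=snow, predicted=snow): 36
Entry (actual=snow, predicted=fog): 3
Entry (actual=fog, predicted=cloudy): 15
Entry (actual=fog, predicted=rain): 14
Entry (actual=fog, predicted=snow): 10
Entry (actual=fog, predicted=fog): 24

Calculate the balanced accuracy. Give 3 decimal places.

0.535

Balanced accuracy = mean of per-class recall.
  cloudy: recall = 25/43 = 0.5814
  rain: recall = 14/37 = 0.3784
  snow: recall = 36/45 = 0.8000
  fog: recall = 24/63 = 0.3810
Mean = (0.5814 + 0.3784 + 0.8000 + 0.3810) / 4 = 0.535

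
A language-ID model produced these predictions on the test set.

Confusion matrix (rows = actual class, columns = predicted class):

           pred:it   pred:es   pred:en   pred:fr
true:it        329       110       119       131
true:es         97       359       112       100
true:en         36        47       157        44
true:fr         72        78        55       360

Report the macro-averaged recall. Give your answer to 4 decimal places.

0.5512

Per-class recall (TP/(TP+FN)):
  it: TP=329, FN=110+119+131=360 → 329/689 = 0.47750
  es: TP=359, FN=97+112+100=309 → 359/668 = 0.53743
  en: TP=157, FN=36+47+44=127 → 157/284 = 0.55282
  fr: TP=360, FN=72+78+55=205 → 360/565 = 0.63717
Macro-recall = mean = (0.47750 + 0.53743 + 0.55282 + 0.63717) / 4 = 0.5512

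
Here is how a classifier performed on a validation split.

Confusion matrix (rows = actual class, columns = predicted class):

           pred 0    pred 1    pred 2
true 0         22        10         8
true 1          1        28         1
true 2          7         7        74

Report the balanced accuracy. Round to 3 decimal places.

0.775

Balanced accuracy = mean of per-class recall.
  0: recall = 22/40 = 0.5500
  1: recall = 28/30 = 0.9333
  2: recall = 74/88 = 0.8409
Mean = (0.5500 + 0.9333 + 0.8409) / 3 = 0.775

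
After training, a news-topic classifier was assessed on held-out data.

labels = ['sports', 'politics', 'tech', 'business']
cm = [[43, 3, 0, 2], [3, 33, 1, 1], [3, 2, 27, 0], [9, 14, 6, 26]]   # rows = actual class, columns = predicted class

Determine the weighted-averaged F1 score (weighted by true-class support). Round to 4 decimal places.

Per-class F1 score (2·TP/(2·TP+FP+FN)):
  sports: TP=43, FP=3+3+9=15, FN=3+0+2=5 → 86/106 = 0.81132
  politics: TP=33, FP=3+2+14=19, FN=3+1+1=5 → 66/90 = 0.73333
  tech: TP=27, FP=0+1+6=7, FN=3+2+0=5 → 54/66 = 0.81818
  business: TP=26, FP=2+1+0=3, FN=9+14+6=29 → 52/84 = 0.61905
Weighted-F1 score = Σ (supportᵢ/N)·F1 scoreᵢ with N=173: (48/173)·0.81132 + (38/173)·0.73333 + (32/173)·0.81818 + (55/173)·0.61905 = 0.7343

0.7343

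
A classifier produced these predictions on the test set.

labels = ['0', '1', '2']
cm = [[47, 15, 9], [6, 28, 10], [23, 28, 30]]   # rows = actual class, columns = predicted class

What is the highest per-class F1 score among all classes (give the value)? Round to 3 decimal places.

0.639

Per-class F1 score (2·TP/(2·TP+FP+FN)):
  0: TP=47, FP=6+23=29, FN=15+9=24 → 94/147 = 0.6395
  1: TP=28, FP=15+28=43, FN=6+10=16 → 56/115 = 0.4870
  2: TP=30, FP=9+10=19, FN=23+28=51 → 60/130 = 0.4615
Highest is class '0' with F1 score = 0.639.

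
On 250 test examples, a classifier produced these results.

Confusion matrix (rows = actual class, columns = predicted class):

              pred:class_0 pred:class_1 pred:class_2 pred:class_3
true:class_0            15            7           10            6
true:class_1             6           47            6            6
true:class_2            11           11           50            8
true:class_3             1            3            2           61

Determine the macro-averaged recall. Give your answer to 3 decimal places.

0.663

Per-class recall (TP/(TP+FN)):
  class_0: TP=15, FN=7+10+6=23 → 15/38 = 0.3947
  class_1: TP=47, FN=6+6+6=18 → 47/65 = 0.7231
  class_2: TP=50, FN=11+11+8=30 → 50/80 = 0.6250
  class_3: TP=61, FN=1+3+2=6 → 61/67 = 0.9104
Macro-recall = mean = (0.3947 + 0.7231 + 0.6250 + 0.9104) / 4 = 0.663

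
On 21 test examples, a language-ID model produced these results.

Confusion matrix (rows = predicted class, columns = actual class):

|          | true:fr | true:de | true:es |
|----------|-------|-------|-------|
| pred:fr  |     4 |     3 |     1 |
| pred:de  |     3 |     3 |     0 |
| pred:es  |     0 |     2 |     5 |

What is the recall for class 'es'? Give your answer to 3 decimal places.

0.833

recall = TP/(TP+FN).
es: TP=5, FN=1+0=1 → 5/6 = 0.8333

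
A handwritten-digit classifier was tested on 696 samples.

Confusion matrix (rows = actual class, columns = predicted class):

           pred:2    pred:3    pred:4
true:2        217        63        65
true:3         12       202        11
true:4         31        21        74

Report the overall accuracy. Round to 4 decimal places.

Accuracy = trace / total = (217+202+74=493) / 696 = 493/696 = 0.7083

0.7083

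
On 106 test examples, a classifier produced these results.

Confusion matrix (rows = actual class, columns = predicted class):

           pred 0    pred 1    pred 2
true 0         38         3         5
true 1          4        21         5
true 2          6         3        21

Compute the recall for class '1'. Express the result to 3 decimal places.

0.700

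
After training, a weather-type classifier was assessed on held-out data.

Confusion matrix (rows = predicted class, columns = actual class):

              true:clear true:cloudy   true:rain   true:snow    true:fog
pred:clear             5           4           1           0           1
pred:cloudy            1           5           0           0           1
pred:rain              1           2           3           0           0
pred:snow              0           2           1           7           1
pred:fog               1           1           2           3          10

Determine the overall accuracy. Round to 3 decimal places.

0.577

Accuracy = trace / total = (5+5+3+7+10=30) / 52 = 30/52 = 0.577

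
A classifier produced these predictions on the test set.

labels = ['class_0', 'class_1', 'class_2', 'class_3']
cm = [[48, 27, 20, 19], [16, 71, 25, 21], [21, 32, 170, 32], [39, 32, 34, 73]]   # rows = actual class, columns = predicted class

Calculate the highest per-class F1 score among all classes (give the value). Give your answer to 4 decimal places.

0.6746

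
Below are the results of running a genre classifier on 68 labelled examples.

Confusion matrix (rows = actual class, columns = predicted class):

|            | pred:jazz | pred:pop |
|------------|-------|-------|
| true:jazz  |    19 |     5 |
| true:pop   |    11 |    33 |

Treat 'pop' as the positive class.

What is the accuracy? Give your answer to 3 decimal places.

0.765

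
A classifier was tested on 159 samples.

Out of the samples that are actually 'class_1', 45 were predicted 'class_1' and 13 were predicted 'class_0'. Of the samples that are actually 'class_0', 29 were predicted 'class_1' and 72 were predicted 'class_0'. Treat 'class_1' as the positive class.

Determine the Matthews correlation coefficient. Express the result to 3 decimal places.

0.472

MCC = (TP·TN − FP·FN) / √((TP+FP)(TP+FN)(TN+FP)(TN+FN))
Numerator = 45·72 − 29·13 = 2863
Denominator = √(74·58·101·85) = √36846820 = 6070.1582
MCC = 2863 / 6070.1582 = 0.472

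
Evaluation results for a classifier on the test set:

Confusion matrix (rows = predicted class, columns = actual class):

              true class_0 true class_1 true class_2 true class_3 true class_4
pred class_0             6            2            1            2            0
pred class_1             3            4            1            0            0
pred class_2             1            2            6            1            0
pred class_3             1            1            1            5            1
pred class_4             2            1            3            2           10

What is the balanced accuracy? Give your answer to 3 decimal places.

0.554

Balanced accuracy = mean of per-class recall.
  class_0: recall = 6/13 = 0.4615
  class_1: recall = 4/10 = 0.4000
  class_2: recall = 6/12 = 0.5000
  class_3: recall = 5/10 = 0.5000
  class_4: recall = 10/11 = 0.9091
Mean = (0.4615 + 0.4000 + 0.5000 + 0.5000 + 0.9091) / 5 = 0.554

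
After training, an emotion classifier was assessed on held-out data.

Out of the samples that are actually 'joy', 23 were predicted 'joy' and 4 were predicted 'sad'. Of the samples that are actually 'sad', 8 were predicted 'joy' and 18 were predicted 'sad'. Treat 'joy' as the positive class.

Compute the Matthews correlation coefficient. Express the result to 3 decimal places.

0.552

MCC = (TP·TN − FP·FN) / √((TP+FP)(TP+FN)(TN+FP)(TN+FN))
Numerator = 23·18 − 8·4 = 382
Denominator = √(31·27·26·22) = √478764 = 691.9277
MCC = 382 / 691.9277 = 0.552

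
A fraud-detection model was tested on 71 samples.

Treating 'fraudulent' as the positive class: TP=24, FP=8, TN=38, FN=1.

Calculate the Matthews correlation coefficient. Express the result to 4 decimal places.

MCC = (TP·TN − FP·FN) / √((TP+FP)(TP+FN)(TN+FP)(TN+FN))
Numerator = 24·38 − 8·1 = 904
Denominator = √(32·25·46·39) = √1435200 = 1197.9983
MCC = 904 / 1197.9983 = 0.7546

0.7546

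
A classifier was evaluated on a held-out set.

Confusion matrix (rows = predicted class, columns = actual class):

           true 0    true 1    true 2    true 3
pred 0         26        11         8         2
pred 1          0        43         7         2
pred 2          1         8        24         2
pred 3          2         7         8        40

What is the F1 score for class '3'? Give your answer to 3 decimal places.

0.777

Treat '3' as positive and all other classes as negative.
F1 score = 2·TP/(2·TP+FP+FN).
3: TP=40, FP=2+7+8=17, FN=2+2+2=6 → 80/103 = 0.7767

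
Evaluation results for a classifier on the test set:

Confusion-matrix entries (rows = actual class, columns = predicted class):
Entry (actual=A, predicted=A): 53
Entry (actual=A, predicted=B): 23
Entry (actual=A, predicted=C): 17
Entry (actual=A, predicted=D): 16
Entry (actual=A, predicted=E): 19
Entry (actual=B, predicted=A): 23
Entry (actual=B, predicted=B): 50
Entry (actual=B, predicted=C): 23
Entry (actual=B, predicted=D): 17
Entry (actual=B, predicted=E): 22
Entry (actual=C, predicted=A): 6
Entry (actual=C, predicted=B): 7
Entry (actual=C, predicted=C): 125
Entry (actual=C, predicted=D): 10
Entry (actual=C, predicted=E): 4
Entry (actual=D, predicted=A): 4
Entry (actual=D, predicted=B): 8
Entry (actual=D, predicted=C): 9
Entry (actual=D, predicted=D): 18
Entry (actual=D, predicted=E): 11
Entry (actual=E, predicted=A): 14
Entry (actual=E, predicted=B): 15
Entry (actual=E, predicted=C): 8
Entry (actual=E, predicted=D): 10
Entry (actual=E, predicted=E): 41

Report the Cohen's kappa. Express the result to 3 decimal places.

Observed agreement pₒ = trace/N = 287/553 = 0.5190
Expected agreement pₑ = Σ (rowᵢ·colᵢ)/N² = (128·100 + 135·103 + 152·182 + 50·71 + 88·97)/553² = 0.2173
κ = (pₒ − pₑ)/(1 − pₑ) = (0.5190 − 0.2173)/(1 − 0.2173) = 0.385

0.385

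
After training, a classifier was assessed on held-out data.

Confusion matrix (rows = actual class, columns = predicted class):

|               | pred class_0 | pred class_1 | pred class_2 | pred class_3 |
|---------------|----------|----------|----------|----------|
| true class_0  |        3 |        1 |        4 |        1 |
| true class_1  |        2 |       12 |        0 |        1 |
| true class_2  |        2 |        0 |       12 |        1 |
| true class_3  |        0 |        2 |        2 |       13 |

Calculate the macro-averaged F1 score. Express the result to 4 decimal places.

Per-class F1 score (2·TP/(2·TP+FP+FN)):
  class_0: TP=3, FP=2+2+0=4, FN=1+4+1=6 → 6/16 = 0.37500
  class_1: TP=12, FP=1+0+2=3, FN=2+0+1=3 → 24/30 = 0.80000
  class_2: TP=12, FP=4+0+2=6, FN=2+0+1=3 → 24/33 = 0.72727
  class_3: TP=13, FP=1+1+1=3, FN=0+2+2=4 → 26/33 = 0.78788
Macro-F1 score = mean = (0.37500 + 0.80000 + 0.72727 + 0.78788) / 4 = 0.6725

0.6725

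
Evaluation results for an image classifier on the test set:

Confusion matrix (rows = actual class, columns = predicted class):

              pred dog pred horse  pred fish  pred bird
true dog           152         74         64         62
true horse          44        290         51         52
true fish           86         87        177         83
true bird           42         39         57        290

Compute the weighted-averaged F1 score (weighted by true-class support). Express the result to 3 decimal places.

0.545

Per-class F1 score (2·TP/(2·TP+FP+FN)):
  dog: TP=152, FP=44+86+42=172, FN=74+64+62=200 → 304/676 = 0.4497
  horse: TP=290, FP=74+87+39=200, FN=44+51+52=147 → 580/927 = 0.6257
  fish: TP=177, FP=64+51+57=172, FN=86+87+83=256 → 354/782 = 0.4527
  bird: TP=290, FP=62+52+83=197, FN=42+39+57=138 → 580/915 = 0.6339
Weighted-F1 score = Σ (supportᵢ/N)·F1 scoreᵢ with N=1650: (352/1650)·0.4497 + (437/1650)·0.6257 + (433/1650)·0.4527 + (428/1650)·0.6339 = 0.545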